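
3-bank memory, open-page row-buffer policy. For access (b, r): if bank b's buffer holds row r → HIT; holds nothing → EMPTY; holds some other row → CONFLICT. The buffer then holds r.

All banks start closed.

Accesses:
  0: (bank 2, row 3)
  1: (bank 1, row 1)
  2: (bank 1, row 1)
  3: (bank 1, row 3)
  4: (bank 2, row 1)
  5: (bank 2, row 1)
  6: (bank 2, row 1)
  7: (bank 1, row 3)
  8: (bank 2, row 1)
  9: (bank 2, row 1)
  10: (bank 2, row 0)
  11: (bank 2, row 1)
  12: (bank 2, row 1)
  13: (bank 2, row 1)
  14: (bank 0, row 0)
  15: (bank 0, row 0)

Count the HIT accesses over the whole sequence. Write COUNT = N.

  [0] b2 r3: no row ⇒ E
  [1] b1 r1: no row ⇒ E
  [2] b1 r1: had r1 ⇒ H
  [3] b1 r3: had r1 ⇒ C
  [4] b2 r1: had r3 ⇒ C
  [5] b2 r1: had r1 ⇒ H
  [6] b2 r1: had r1 ⇒ H
  [7] b1 r3: had r3 ⇒ H
  [8] b2 r1: had r1 ⇒ H
  [9] b2 r1: had r1 ⇒ H
  [10] b2 r0: had r1 ⇒ C
  [11] b2 r1: had r0 ⇒ C
  [12] b2 r1: had r1 ⇒ H
  [13] b2 r1: had r1 ⇒ H
  [14] b0 r0: no row ⇒ E
  [15] b0 r0: had r0 ⇒ H

COUNT = 9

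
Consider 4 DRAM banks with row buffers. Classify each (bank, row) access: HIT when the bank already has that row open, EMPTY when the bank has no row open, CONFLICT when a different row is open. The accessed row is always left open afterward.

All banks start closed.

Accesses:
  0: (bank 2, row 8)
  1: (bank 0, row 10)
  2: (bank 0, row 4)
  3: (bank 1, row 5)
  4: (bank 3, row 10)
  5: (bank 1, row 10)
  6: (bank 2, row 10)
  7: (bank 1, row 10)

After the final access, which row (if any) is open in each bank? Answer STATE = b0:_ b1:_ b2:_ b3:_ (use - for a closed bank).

#0 (2,8) E
#1 (0,10) E
#2 (0,4) C  (was 10)
#3 (1,5) E
#4 (3,10) E
#5 (1,10) C  (was 5)
#6 (2,10) C  (was 8)
#7 (1,10) H  (was 10)

STATE = b0:4 b1:10 b2:10 b3:10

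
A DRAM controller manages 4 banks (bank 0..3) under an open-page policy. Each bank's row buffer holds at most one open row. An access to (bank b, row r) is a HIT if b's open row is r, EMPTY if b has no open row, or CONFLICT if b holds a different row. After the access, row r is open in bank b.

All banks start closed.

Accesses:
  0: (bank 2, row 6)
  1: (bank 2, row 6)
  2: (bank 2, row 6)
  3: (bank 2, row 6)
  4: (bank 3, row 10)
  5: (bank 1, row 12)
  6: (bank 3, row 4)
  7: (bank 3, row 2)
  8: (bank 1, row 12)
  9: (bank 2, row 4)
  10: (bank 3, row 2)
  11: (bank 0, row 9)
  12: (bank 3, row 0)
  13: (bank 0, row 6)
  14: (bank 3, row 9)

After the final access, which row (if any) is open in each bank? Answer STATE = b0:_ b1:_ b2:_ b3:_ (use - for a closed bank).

step 0: bank2 None->6 [EMPTY]
step 1: bank2 6->6 [HIT]
step 2: bank2 6->6 [HIT]
step 3: bank2 6->6 [HIT]
step 4: bank3 None->10 [EMPTY]
step 5: bank1 None->12 [EMPTY]
step 6: bank3 10->4 [CONFLICT]
step 7: bank3 4->2 [CONFLICT]
step 8: bank1 12->12 [HIT]
step 9: bank2 6->4 [CONFLICT]
step 10: bank3 2->2 [HIT]
step 11: bank0 None->9 [EMPTY]
step 12: bank3 2->0 [CONFLICT]
step 13: bank0 9->6 [CONFLICT]
step 14: bank3 0->9 [CONFLICT]

STATE = b0:6 b1:12 b2:4 b3:9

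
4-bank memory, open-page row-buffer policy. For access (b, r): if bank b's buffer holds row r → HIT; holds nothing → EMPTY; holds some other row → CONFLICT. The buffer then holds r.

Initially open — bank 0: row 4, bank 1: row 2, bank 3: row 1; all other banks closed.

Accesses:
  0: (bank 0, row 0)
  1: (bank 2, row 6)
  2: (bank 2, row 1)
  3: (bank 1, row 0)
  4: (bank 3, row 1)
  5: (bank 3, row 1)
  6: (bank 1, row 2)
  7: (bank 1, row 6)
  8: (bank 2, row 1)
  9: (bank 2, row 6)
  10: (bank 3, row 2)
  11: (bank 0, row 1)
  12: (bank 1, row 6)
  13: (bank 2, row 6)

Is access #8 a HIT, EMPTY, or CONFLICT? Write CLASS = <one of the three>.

CLASS = HIT

#0 (0,0) C  (was 4)
#1 (2,6) E
#2 (2,1) C  (was 6)
#3 (1,0) C  (was 2)
#4 (3,1) H  (was 1)
#5 (3,1) H  (was 1)
#6 (1,2) C  (was 0)
#7 (1,6) C  (was 2)
#8 (2,1) H  (was 1)
#9 (2,6) C  (was 1)
#10 (3,2) C  (was 1)
#11 (0,1) C  (was 0)
#12 (1,6) H  (was 6)
#13 (2,6) H  (was 6)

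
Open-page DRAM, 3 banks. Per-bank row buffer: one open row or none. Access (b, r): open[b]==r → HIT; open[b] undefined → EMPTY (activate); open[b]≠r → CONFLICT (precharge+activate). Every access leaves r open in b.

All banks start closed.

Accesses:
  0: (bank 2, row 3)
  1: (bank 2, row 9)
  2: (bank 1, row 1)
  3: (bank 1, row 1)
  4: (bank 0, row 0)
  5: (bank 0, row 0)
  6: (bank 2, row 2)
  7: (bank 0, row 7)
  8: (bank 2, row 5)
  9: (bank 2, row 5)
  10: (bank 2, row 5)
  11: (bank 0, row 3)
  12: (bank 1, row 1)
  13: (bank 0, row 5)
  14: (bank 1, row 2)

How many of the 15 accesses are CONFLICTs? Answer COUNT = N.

0: bank 2 row 3 — prev None → EMPTY
1: bank 2 row 9 — prev 3 → CONFLICT
2: bank 1 row 1 — prev None → EMPTY
3: bank 1 row 1 — prev 1 → HIT
4: bank 0 row 0 — prev None → EMPTY
5: bank 0 row 0 — prev 0 → HIT
6: bank 2 row 2 — prev 9 → CONFLICT
7: bank 0 row 7 — prev 0 → CONFLICT
8: bank 2 row 5 — prev 2 → CONFLICT
9: bank 2 row 5 — prev 5 → HIT
10: bank 2 row 5 — prev 5 → HIT
11: bank 0 row 3 — prev 7 → CONFLICT
12: bank 1 row 1 — prev 1 → HIT
13: bank 0 row 5 — prev 3 → CONFLICT
14: bank 1 row 2 — prev 1 → CONFLICT

COUNT = 7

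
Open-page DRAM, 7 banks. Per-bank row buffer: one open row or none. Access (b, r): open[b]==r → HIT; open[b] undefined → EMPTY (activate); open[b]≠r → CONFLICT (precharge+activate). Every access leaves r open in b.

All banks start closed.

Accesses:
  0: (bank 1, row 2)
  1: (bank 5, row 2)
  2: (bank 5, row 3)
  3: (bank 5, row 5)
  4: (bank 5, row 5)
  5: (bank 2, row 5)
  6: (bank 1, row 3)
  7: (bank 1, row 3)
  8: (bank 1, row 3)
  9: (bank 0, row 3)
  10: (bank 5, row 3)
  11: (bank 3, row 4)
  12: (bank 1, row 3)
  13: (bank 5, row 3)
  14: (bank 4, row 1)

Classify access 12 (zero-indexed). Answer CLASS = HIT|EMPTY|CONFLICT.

CLASS = HIT

0: bank 1 row 2 — prev None → EMPTY
1: bank 5 row 2 — prev None → EMPTY
2: bank 5 row 3 — prev 2 → CONFLICT
3: bank 5 row 5 — prev 3 → CONFLICT
4: bank 5 row 5 — prev 5 → HIT
5: bank 2 row 5 — prev None → EMPTY
6: bank 1 row 3 — prev 2 → CONFLICT
7: bank 1 row 3 — prev 3 → HIT
8: bank 1 row 3 — prev 3 → HIT
9: bank 0 row 3 — prev None → EMPTY
10: bank 5 row 3 — prev 5 → CONFLICT
11: bank 3 row 4 — prev None → EMPTY
12: bank 1 row 3 — prev 3 → HIT
13: bank 5 row 3 — prev 3 → HIT
14: bank 4 row 1 — prev None → EMPTY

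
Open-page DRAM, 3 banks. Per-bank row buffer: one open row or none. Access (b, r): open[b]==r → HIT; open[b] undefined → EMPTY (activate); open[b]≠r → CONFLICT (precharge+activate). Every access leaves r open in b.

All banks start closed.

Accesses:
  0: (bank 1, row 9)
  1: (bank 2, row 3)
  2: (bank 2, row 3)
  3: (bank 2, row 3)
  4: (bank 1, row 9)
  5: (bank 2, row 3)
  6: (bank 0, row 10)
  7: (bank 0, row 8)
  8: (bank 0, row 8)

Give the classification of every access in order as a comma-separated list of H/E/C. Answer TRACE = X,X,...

step 0: bank1 None->9 [EMPTY]
step 1: bank2 None->3 [EMPTY]
step 2: bank2 3->3 [HIT]
step 3: bank2 3->3 [HIT]
step 4: bank1 9->9 [HIT]
step 5: bank2 3->3 [HIT]
step 6: bank0 None->10 [EMPTY]
step 7: bank0 10->8 [CONFLICT]
step 8: bank0 8->8 [HIT]

TRACE = E,E,H,H,H,H,E,C,H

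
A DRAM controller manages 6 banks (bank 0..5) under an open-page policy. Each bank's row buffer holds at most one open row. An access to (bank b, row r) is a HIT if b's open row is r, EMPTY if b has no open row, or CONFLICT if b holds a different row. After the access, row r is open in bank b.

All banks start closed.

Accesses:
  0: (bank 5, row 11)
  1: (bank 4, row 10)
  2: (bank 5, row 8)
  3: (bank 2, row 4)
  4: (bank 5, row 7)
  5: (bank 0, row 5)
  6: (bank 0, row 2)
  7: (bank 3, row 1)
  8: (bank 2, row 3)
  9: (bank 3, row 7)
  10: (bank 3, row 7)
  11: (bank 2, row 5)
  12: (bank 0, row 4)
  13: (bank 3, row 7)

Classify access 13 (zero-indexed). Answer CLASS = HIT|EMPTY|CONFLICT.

0: bank 5 row 11 — prev None → EMPTY
1: bank 4 row 10 — prev None → EMPTY
2: bank 5 row 8 — prev 11 → CONFLICT
3: bank 2 row 4 — prev None → EMPTY
4: bank 5 row 7 — prev 8 → CONFLICT
5: bank 0 row 5 — prev None → EMPTY
6: bank 0 row 2 — prev 5 → CONFLICT
7: bank 3 row 1 — prev None → EMPTY
8: bank 2 row 3 — prev 4 → CONFLICT
9: bank 3 row 7 — prev 1 → CONFLICT
10: bank 3 row 7 — prev 7 → HIT
11: bank 2 row 5 — prev 3 → CONFLICT
12: bank 0 row 4 — prev 2 → CONFLICT
13: bank 3 row 7 — prev 7 → HIT

CLASS = HIT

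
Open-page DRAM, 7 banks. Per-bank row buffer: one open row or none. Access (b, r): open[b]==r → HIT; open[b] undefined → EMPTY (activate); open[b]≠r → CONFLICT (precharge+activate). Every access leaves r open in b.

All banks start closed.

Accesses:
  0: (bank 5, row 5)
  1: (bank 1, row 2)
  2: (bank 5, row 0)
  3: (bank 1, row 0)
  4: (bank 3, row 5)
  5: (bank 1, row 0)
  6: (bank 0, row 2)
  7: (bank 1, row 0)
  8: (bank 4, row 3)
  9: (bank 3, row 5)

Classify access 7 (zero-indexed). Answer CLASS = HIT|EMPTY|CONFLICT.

step 0: bank5 None->5 [EMPTY]
step 1: bank1 None->2 [EMPTY]
step 2: bank5 5->0 [CONFLICT]
step 3: bank1 2->0 [CONFLICT]
step 4: bank3 None->5 [EMPTY]
step 5: bank1 0->0 [HIT]
step 6: bank0 None->2 [EMPTY]
step 7: bank1 0->0 [HIT]
step 8: bank4 None->3 [EMPTY]
step 9: bank3 5->5 [HIT]

CLASS = HIT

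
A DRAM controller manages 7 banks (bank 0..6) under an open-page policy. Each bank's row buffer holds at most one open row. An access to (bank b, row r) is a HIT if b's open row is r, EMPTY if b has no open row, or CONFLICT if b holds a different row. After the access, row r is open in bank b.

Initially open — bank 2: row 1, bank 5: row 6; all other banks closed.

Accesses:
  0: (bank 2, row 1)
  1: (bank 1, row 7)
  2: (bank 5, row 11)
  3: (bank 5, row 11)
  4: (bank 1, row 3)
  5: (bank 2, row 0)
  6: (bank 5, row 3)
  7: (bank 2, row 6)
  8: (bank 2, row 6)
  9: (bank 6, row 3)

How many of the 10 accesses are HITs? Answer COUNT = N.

COUNT = 3

step 0: bank2 1->1 [HIT]
step 1: bank1 None->7 [EMPTY]
step 2: bank5 6->11 [CONFLICT]
step 3: bank5 11->11 [HIT]
step 4: bank1 7->3 [CONFLICT]
step 5: bank2 1->0 [CONFLICT]
step 6: bank5 11->3 [CONFLICT]
step 7: bank2 0->6 [CONFLICT]
step 8: bank2 6->6 [HIT]
step 9: bank6 None->3 [EMPTY]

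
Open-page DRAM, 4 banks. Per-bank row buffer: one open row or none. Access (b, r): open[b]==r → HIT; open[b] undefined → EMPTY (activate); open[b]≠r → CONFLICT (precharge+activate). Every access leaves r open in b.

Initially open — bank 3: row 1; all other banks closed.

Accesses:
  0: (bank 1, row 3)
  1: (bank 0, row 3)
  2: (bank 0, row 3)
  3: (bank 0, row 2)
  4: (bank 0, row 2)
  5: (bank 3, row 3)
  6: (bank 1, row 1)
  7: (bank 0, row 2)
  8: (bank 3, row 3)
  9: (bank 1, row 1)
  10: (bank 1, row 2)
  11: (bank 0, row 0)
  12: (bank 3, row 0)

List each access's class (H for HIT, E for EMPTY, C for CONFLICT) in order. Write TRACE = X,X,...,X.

#0 (1,3) E
#1 (0,3) E
#2 (0,3) H  (was 3)
#3 (0,2) C  (was 3)
#4 (0,2) H  (was 2)
#5 (3,3) C  (was 1)
#6 (1,1) C  (was 3)
#7 (0,2) H  (was 2)
#8 (3,3) H  (was 3)
#9 (1,1) H  (was 1)
#10 (1,2) C  (was 1)
#11 (0,0) C  (was 2)
#12 (3,0) C  (was 3)

TRACE = E,E,H,C,H,C,C,H,H,H,C,C,C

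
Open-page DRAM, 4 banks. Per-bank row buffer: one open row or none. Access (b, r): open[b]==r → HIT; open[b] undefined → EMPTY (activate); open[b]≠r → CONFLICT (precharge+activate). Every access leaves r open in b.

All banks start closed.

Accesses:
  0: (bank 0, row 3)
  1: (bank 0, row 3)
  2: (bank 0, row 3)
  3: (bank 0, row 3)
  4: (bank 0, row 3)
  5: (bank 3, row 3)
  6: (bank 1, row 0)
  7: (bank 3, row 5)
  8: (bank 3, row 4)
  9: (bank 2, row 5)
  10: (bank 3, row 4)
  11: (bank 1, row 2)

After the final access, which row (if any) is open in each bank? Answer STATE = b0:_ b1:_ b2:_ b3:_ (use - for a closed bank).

STATE = b0:3 b1:2 b2:5 b3:4

0: bank 0 row 3 — prev None → EMPTY
1: bank 0 row 3 — prev 3 → HIT
2: bank 0 row 3 — prev 3 → HIT
3: bank 0 row 3 — prev 3 → HIT
4: bank 0 row 3 — prev 3 → HIT
5: bank 3 row 3 — prev None → EMPTY
6: bank 1 row 0 — prev None → EMPTY
7: bank 3 row 5 — prev 3 → CONFLICT
8: bank 3 row 4 — prev 5 → CONFLICT
9: bank 2 row 5 — prev None → EMPTY
10: bank 3 row 4 — prev 4 → HIT
11: bank 1 row 2 — prev 0 → CONFLICT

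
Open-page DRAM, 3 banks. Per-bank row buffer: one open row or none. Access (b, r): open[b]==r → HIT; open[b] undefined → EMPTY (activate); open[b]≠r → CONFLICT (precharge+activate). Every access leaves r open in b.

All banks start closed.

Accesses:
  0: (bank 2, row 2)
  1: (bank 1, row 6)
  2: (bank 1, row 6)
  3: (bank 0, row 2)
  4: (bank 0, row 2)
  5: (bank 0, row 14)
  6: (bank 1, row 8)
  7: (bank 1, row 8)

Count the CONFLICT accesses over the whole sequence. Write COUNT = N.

COUNT = 2

step 0: bank2 None->2 [EMPTY]
step 1: bank1 None->6 [EMPTY]
step 2: bank1 6->6 [HIT]
step 3: bank0 None->2 [EMPTY]
step 4: bank0 2->2 [HIT]
step 5: bank0 2->14 [CONFLICT]
step 6: bank1 6->8 [CONFLICT]
step 7: bank1 8->8 [HIT]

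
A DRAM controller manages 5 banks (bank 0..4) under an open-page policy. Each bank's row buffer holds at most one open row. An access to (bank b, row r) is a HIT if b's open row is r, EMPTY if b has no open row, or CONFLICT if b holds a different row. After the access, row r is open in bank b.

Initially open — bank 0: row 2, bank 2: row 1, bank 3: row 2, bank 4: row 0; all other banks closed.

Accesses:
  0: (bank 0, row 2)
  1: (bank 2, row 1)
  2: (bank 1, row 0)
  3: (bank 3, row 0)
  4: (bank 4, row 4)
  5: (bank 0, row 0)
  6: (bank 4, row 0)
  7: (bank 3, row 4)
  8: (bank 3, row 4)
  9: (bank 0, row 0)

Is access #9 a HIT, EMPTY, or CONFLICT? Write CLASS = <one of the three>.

CLASS = HIT

0: bank 0 row 2 — prev 2 → HIT
1: bank 2 row 1 — prev 1 → HIT
2: bank 1 row 0 — prev None → EMPTY
3: bank 3 row 0 — prev 2 → CONFLICT
4: bank 4 row 4 — prev 0 → CONFLICT
5: bank 0 row 0 — prev 2 → CONFLICT
6: bank 4 row 0 — prev 4 → CONFLICT
7: bank 3 row 4 — prev 0 → CONFLICT
8: bank 3 row 4 — prev 4 → HIT
9: bank 0 row 0 — prev 0 → HIT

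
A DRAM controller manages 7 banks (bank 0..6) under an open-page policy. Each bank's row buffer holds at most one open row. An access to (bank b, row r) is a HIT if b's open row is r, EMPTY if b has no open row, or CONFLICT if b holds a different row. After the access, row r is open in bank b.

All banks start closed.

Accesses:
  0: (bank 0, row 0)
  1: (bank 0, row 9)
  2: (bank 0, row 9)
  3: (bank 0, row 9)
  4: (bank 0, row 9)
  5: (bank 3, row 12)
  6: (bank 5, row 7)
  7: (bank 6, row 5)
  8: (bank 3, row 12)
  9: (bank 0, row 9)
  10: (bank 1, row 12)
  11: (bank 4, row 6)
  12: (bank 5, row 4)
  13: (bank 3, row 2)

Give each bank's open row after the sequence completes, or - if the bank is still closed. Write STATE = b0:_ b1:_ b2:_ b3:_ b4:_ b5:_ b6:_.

  [0] b0 r0: no row ⇒ E
  [1] b0 r9: had r0 ⇒ C
  [2] b0 r9: had r9 ⇒ H
  [3] b0 r9: had r9 ⇒ H
  [4] b0 r9: had r9 ⇒ H
  [5] b3 r12: no row ⇒ E
  [6] b5 r7: no row ⇒ E
  [7] b6 r5: no row ⇒ E
  [8] b3 r12: had r12 ⇒ H
  [9] b0 r9: had r9 ⇒ H
  [10] b1 r12: no row ⇒ E
  [11] b4 r6: no row ⇒ E
  [12] b5 r4: had r7 ⇒ C
  [13] b3 r2: had r12 ⇒ C

STATE = b0:9 b1:12 b2:- b3:2 b4:6 b5:4 b6:5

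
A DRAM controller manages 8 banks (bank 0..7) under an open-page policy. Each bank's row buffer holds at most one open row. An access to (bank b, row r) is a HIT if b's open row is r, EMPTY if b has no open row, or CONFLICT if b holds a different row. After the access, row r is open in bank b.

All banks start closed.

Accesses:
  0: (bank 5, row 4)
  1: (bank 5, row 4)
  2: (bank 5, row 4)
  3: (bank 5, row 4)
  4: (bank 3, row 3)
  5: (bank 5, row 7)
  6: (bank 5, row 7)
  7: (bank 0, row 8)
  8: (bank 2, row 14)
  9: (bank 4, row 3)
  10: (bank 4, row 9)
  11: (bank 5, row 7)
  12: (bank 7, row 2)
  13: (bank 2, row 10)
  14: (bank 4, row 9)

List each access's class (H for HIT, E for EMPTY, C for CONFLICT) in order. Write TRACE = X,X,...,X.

TRACE = E,H,H,H,E,C,H,E,E,E,C,H,E,C,H

step 0: bank5 None->4 [EMPTY]
step 1: bank5 4->4 [HIT]
step 2: bank5 4->4 [HIT]
step 3: bank5 4->4 [HIT]
step 4: bank3 None->3 [EMPTY]
step 5: bank5 4->7 [CONFLICT]
step 6: bank5 7->7 [HIT]
step 7: bank0 None->8 [EMPTY]
step 8: bank2 None->14 [EMPTY]
step 9: bank4 None->3 [EMPTY]
step 10: bank4 3->9 [CONFLICT]
step 11: bank5 7->7 [HIT]
step 12: bank7 None->2 [EMPTY]
step 13: bank2 14->10 [CONFLICT]
step 14: bank4 9->9 [HIT]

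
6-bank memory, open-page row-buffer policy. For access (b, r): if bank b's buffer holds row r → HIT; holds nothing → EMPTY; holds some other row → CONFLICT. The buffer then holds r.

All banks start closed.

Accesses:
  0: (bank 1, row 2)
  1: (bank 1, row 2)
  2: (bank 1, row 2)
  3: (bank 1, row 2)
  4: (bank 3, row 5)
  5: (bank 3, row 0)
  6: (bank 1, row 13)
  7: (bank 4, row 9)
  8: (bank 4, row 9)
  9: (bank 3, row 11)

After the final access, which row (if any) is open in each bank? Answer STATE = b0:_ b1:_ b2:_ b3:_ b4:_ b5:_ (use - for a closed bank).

STATE = b0:- b1:13 b2:- b3:11 b4:9 b5:-

#0 (1,2) E
#1 (1,2) H  (was 2)
#2 (1,2) H  (was 2)
#3 (1,2) H  (was 2)
#4 (3,5) E
#5 (3,0) C  (was 5)
#6 (1,13) C  (was 2)
#7 (4,9) E
#8 (4,9) H  (was 9)
#9 (3,11) C  (was 0)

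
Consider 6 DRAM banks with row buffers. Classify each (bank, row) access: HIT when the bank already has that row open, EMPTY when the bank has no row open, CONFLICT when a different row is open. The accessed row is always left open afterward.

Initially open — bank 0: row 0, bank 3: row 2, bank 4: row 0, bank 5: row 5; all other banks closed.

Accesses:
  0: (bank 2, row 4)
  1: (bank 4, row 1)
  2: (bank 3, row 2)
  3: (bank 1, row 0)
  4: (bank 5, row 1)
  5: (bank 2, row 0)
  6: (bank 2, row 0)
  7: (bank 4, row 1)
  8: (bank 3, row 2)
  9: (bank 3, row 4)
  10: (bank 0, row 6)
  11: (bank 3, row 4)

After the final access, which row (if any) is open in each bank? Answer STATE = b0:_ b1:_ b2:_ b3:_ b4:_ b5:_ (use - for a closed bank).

  [0] b2 r4: no row ⇒ E
  [1] b4 r1: had r0 ⇒ C
  [2] b3 r2: had r2 ⇒ H
  [3] b1 r0: no row ⇒ E
  [4] b5 r1: had r5 ⇒ C
  [5] b2 r0: had r4 ⇒ C
  [6] b2 r0: had r0 ⇒ H
  [7] b4 r1: had r1 ⇒ H
  [8] b3 r2: had r2 ⇒ H
  [9] b3 r4: had r2 ⇒ C
  [10] b0 r6: had r0 ⇒ C
  [11] b3 r4: had r4 ⇒ H

STATE = b0:6 b1:0 b2:0 b3:4 b4:1 b5:1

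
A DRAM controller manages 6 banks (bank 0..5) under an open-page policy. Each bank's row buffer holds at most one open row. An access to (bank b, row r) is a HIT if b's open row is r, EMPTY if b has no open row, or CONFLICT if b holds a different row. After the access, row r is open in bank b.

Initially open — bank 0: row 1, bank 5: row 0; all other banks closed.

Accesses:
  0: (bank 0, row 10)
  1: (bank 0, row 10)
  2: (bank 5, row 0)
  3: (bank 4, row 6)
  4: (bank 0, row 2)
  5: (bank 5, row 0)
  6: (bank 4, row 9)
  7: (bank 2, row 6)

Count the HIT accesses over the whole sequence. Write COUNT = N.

  [0] b0 r10: had r1 ⇒ C
  [1] b0 r10: had r10 ⇒ H
  [2] b5 r0: had r0 ⇒ H
  [3] b4 r6: no row ⇒ E
  [4] b0 r2: had r10 ⇒ C
  [5] b5 r0: had r0 ⇒ H
  [6] b4 r9: had r6 ⇒ C
  [7] b2 r6: no row ⇒ E

COUNT = 3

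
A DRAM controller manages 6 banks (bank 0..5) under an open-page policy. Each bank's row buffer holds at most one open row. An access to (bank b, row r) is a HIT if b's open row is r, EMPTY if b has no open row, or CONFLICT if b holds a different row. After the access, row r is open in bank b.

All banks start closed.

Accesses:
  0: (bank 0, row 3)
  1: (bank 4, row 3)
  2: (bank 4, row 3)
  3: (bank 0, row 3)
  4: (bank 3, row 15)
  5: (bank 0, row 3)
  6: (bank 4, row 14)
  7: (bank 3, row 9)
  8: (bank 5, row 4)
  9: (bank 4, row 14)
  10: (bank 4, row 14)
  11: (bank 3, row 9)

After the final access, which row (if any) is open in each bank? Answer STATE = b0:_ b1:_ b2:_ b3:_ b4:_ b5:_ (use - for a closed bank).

#0 (0,3) E
#1 (4,3) E
#2 (4,3) H  (was 3)
#3 (0,3) H  (was 3)
#4 (3,15) E
#5 (0,3) H  (was 3)
#6 (4,14) C  (was 3)
#7 (3,9) C  (was 15)
#8 (5,4) E
#9 (4,14) H  (was 14)
#10 (4,14) H  (was 14)
#11 (3,9) H  (was 9)

STATE = b0:3 b1:- b2:- b3:9 b4:14 b5:4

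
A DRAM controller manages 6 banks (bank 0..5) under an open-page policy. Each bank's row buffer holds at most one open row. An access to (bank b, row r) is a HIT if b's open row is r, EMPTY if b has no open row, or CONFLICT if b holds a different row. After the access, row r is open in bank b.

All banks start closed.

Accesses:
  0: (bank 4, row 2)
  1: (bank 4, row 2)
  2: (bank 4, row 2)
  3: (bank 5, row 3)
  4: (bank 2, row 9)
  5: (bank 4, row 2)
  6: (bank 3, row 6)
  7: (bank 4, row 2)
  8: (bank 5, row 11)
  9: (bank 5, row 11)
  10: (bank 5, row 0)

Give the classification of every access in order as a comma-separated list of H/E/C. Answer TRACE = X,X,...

step 0: bank4 None->2 [EMPTY]
step 1: bank4 2->2 [HIT]
step 2: bank4 2->2 [HIT]
step 3: bank5 None->3 [EMPTY]
step 4: bank2 None->9 [EMPTY]
step 5: bank4 2->2 [HIT]
step 6: bank3 None->6 [EMPTY]
step 7: bank4 2->2 [HIT]
step 8: bank5 3->11 [CONFLICT]
step 9: bank5 11->11 [HIT]
step 10: bank5 11->0 [CONFLICT]

TRACE = E,H,H,E,E,H,E,H,C,H,C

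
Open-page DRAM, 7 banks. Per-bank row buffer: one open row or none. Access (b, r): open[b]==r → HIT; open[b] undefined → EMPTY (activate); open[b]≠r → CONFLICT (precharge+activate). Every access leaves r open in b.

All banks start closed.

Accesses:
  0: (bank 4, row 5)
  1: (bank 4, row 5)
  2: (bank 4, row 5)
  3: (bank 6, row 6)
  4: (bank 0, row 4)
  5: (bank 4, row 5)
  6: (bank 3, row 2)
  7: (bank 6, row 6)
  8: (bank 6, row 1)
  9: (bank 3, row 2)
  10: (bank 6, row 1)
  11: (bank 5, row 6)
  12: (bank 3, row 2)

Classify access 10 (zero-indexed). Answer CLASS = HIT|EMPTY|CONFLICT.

CLASS = HIT

  [0] b4 r5: no row ⇒ E
  [1] b4 r5: had r5 ⇒ H
  [2] b4 r5: had r5 ⇒ H
  [3] b6 r6: no row ⇒ E
  [4] b0 r4: no row ⇒ E
  [5] b4 r5: had r5 ⇒ H
  [6] b3 r2: no row ⇒ E
  [7] b6 r6: had r6 ⇒ H
  [8] b6 r1: had r6 ⇒ C
  [9] b3 r2: had r2 ⇒ H
  [10] b6 r1: had r1 ⇒ H
  [11] b5 r6: no row ⇒ E
  [12] b3 r2: had r2 ⇒ H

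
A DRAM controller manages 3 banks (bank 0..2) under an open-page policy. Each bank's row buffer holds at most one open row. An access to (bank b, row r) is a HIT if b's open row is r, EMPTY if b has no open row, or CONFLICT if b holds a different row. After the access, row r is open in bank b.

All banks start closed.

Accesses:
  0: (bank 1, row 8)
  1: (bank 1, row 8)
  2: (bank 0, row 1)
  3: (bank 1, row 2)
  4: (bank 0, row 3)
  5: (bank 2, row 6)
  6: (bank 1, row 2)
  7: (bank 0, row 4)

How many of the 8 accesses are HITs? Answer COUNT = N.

COUNT = 2

0: bank 1 row 8 — prev None → EMPTY
1: bank 1 row 8 — prev 8 → HIT
2: bank 0 row 1 — prev None → EMPTY
3: bank 1 row 2 — prev 8 → CONFLICT
4: bank 0 row 3 — prev 1 → CONFLICT
5: bank 2 row 6 — prev None → EMPTY
6: bank 1 row 2 — prev 2 → HIT
7: bank 0 row 4 — prev 3 → CONFLICT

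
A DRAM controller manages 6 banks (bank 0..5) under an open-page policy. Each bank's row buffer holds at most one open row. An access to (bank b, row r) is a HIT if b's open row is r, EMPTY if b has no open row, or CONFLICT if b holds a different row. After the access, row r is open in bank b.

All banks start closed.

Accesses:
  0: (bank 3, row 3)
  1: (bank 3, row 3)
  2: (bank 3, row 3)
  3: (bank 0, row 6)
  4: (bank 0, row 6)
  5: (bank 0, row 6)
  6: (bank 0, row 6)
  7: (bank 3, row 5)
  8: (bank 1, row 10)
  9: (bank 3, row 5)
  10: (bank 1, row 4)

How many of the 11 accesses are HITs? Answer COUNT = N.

COUNT = 6

#0 (3,3) E
#1 (3,3) H  (was 3)
#2 (3,3) H  (was 3)
#3 (0,6) E
#4 (0,6) H  (was 6)
#5 (0,6) H  (was 6)
#6 (0,6) H  (was 6)
#7 (3,5) C  (was 3)
#8 (1,10) E
#9 (3,5) H  (was 5)
#10 (1,4) C  (was 10)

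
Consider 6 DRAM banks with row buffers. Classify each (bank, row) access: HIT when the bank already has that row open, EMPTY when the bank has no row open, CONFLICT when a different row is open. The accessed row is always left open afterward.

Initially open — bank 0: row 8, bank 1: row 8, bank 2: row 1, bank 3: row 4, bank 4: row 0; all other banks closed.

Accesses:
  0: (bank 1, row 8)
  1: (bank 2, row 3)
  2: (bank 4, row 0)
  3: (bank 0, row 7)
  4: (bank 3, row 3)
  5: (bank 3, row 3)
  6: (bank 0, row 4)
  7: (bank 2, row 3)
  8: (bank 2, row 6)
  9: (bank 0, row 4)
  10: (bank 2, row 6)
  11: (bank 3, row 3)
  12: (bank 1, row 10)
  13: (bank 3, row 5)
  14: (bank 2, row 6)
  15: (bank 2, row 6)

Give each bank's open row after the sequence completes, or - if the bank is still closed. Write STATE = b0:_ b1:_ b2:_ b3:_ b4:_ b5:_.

0: bank 1 row 8 — prev 8 → HIT
1: bank 2 row 3 — prev 1 → CONFLICT
2: bank 4 row 0 — prev 0 → HIT
3: bank 0 row 7 — prev 8 → CONFLICT
4: bank 3 row 3 — prev 4 → CONFLICT
5: bank 3 row 3 — prev 3 → HIT
6: bank 0 row 4 — prev 7 → CONFLICT
7: bank 2 row 3 — prev 3 → HIT
8: bank 2 row 6 — prev 3 → CONFLICT
9: bank 0 row 4 — prev 4 → HIT
10: bank 2 row 6 — prev 6 → HIT
11: bank 3 row 3 — prev 3 → HIT
12: bank 1 row 10 — prev 8 → CONFLICT
13: bank 3 row 5 — prev 3 → CONFLICT
14: bank 2 row 6 — prev 6 → HIT
15: bank 2 row 6 — prev 6 → HIT

STATE = b0:4 b1:10 b2:6 b3:5 b4:0 b5:-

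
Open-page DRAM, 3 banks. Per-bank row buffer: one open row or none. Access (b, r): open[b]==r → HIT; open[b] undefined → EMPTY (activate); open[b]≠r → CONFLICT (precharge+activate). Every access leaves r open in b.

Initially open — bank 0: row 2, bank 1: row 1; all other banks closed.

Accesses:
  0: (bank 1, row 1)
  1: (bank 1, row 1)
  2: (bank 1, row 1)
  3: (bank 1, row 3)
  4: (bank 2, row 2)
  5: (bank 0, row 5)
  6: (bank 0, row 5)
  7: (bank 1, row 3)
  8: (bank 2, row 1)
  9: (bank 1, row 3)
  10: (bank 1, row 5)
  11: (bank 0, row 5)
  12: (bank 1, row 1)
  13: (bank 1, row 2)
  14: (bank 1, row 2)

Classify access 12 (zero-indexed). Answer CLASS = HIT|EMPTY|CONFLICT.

CLASS = CONFLICT

  [0] b1 r1: had r1 ⇒ H
  [1] b1 r1: had r1 ⇒ H
  [2] b1 r1: had r1 ⇒ H
  [3] b1 r3: had r1 ⇒ C
  [4] b2 r2: no row ⇒ E
  [5] b0 r5: had r2 ⇒ C
  [6] b0 r5: had r5 ⇒ H
  [7] b1 r3: had r3 ⇒ H
  [8] b2 r1: had r2 ⇒ C
  [9] b1 r3: had r3 ⇒ H
  [10] b1 r5: had r3 ⇒ C
  [11] b0 r5: had r5 ⇒ H
  [12] b1 r1: had r5 ⇒ C
  [13] b1 r2: had r1 ⇒ C
  [14] b1 r2: had r2 ⇒ H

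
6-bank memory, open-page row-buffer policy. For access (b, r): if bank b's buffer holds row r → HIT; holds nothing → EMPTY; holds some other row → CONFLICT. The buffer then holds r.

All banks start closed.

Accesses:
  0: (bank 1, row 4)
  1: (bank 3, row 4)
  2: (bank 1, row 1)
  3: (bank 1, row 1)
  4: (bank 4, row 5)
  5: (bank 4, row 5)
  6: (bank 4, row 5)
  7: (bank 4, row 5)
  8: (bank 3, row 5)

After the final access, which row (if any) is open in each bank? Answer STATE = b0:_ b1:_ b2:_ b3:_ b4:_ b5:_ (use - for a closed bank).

STATE = b0:- b1:1 b2:- b3:5 b4:5 b5:-

#0 (1,4) E
#1 (3,4) E
#2 (1,1) C  (was 4)
#3 (1,1) H  (was 1)
#4 (4,5) E
#5 (4,5) H  (was 5)
#6 (4,5) H  (was 5)
#7 (4,5) H  (was 5)
#8 (3,5) C  (was 4)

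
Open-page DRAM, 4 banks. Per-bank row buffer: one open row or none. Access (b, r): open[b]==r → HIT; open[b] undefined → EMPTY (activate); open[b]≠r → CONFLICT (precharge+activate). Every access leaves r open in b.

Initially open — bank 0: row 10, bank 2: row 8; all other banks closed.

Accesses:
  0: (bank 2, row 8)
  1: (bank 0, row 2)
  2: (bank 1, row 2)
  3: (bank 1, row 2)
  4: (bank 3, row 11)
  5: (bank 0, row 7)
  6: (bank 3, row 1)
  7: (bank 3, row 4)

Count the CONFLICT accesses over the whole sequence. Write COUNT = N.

  [0] b2 r8: had r8 ⇒ H
  [1] b0 r2: had r10 ⇒ C
  [2] b1 r2: no row ⇒ E
  [3] b1 r2: had r2 ⇒ H
  [4] b3 r11: no row ⇒ E
  [5] b0 r7: had r2 ⇒ C
  [6] b3 r1: had r11 ⇒ C
  [7] b3 r4: had r1 ⇒ C

COUNT = 4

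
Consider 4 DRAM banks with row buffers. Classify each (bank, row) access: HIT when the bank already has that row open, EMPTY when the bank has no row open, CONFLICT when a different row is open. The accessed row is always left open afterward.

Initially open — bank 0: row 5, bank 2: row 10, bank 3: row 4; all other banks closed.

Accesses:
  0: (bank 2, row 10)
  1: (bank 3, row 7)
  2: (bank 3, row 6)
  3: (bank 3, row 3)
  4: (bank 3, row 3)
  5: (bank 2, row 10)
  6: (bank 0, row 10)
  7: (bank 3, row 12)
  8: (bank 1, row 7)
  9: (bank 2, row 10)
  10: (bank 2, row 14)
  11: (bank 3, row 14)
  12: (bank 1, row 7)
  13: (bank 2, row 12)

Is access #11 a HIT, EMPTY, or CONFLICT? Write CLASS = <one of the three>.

0: bank 2 row 10 — prev 10 → HIT
1: bank 3 row 7 — prev 4 → CONFLICT
2: bank 3 row 6 — prev 7 → CONFLICT
3: bank 3 row 3 — prev 6 → CONFLICT
4: bank 3 row 3 — prev 3 → HIT
5: bank 2 row 10 — prev 10 → HIT
6: bank 0 row 10 — prev 5 → CONFLICT
7: bank 3 row 12 — prev 3 → CONFLICT
8: bank 1 row 7 — prev None → EMPTY
9: bank 2 row 10 — prev 10 → HIT
10: bank 2 row 14 — prev 10 → CONFLICT
11: bank 3 row 14 — prev 12 → CONFLICT
12: bank 1 row 7 — prev 7 → HIT
13: bank 2 row 12 — prev 14 → CONFLICT

CLASS = CONFLICT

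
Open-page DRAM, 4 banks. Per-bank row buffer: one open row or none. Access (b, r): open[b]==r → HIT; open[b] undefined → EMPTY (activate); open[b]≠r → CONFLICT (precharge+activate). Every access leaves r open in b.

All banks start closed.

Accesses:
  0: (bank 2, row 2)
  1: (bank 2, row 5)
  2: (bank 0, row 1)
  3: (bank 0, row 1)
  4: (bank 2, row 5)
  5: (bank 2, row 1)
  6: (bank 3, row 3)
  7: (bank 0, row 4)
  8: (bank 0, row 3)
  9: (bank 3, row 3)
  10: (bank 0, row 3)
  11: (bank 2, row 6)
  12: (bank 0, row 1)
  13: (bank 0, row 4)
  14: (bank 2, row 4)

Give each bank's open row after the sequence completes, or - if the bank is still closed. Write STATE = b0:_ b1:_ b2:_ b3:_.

STATE = b0:4 b1:- b2:4 b3:3

#0 (2,2) E
#1 (2,5) C  (was 2)
#2 (0,1) E
#3 (0,1) H  (was 1)
#4 (2,5) H  (was 5)
#5 (2,1) C  (was 5)
#6 (3,3) E
#7 (0,4) C  (was 1)
#8 (0,3) C  (was 4)
#9 (3,3) H  (was 3)
#10 (0,3) H  (was 3)
#11 (2,6) C  (was 1)
#12 (0,1) C  (was 3)
#13 (0,4) C  (was 1)
#14 (2,4) C  (was 6)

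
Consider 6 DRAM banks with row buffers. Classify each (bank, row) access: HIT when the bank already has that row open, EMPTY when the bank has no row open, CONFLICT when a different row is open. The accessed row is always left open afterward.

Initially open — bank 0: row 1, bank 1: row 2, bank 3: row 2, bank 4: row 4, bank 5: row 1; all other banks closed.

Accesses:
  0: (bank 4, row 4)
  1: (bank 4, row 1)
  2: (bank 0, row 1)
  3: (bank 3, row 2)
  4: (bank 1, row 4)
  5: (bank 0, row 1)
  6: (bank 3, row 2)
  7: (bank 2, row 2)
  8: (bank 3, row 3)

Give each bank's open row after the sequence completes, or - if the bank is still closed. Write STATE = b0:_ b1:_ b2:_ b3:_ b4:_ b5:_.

0: bank 4 row 4 — prev 4 → HIT
1: bank 4 row 1 — prev 4 → CONFLICT
2: bank 0 row 1 — prev 1 → HIT
3: bank 3 row 2 — prev 2 → HIT
4: bank 1 row 4 — prev 2 → CONFLICT
5: bank 0 row 1 — prev 1 → HIT
6: bank 3 row 2 — prev 2 → HIT
7: bank 2 row 2 — prev None → EMPTY
8: bank 3 row 3 — prev 2 → CONFLICT

STATE = b0:1 b1:4 b2:2 b3:3 b4:1 b5:1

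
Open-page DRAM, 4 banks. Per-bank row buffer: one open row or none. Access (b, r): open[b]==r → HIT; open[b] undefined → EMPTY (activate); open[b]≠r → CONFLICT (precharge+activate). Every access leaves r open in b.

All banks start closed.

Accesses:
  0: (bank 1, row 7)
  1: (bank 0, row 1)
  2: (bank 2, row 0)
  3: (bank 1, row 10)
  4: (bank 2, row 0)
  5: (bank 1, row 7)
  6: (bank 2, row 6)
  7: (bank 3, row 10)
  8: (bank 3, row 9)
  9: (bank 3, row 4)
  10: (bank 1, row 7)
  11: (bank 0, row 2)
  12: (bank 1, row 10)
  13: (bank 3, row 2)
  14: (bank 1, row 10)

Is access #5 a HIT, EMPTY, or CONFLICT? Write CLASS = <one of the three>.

CLASS = CONFLICT

#0 (1,7) E
#1 (0,1) E
#2 (2,0) E
#3 (1,10) C  (was 7)
#4 (2,0) H  (was 0)
#5 (1,7) C  (was 10)
#6 (2,6) C  (was 0)
#7 (3,10) E
#8 (3,9) C  (was 10)
#9 (3,4) C  (was 9)
#10 (1,7) H  (was 7)
#11 (0,2) C  (was 1)
#12 (1,10) C  (was 7)
#13 (3,2) C  (was 4)
#14 (1,10) H  (was 10)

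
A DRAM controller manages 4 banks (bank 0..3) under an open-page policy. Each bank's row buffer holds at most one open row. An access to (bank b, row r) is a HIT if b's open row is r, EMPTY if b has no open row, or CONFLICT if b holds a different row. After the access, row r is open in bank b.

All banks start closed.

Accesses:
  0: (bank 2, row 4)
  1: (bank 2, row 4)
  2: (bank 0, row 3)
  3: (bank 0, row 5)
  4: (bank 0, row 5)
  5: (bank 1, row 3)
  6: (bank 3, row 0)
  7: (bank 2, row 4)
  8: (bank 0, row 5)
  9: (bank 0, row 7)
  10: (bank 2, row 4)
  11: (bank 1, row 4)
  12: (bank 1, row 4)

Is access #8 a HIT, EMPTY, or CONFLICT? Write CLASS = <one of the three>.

CLASS = HIT

#0 (2,4) E
#1 (2,4) H  (was 4)
#2 (0,3) E
#3 (0,5) C  (was 3)
#4 (0,5) H  (was 5)
#5 (1,3) E
#6 (3,0) E
#7 (2,4) H  (was 4)
#8 (0,5) H  (was 5)
#9 (0,7) C  (was 5)
#10 (2,4) H  (was 4)
#11 (1,4) C  (was 3)
#12 (1,4) H  (was 4)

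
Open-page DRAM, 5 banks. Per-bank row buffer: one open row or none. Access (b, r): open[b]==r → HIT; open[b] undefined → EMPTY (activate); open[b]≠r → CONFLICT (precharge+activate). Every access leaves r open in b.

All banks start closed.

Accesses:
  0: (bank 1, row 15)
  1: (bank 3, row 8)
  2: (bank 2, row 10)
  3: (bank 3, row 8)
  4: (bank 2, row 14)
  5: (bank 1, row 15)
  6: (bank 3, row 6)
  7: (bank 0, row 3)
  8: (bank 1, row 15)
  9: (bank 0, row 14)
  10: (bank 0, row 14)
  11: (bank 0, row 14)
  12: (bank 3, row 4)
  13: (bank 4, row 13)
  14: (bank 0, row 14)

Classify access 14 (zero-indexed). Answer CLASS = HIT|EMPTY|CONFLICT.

CLASS = HIT

0: bank 1 row 15 — prev None → EMPTY
1: bank 3 row 8 — prev None → EMPTY
2: bank 2 row 10 — prev None → EMPTY
3: bank 3 row 8 — prev 8 → HIT
4: bank 2 row 14 — prev 10 → CONFLICT
5: bank 1 row 15 — prev 15 → HIT
6: bank 3 row 6 — prev 8 → CONFLICT
7: bank 0 row 3 — prev None → EMPTY
8: bank 1 row 15 — prev 15 → HIT
9: bank 0 row 14 — prev 3 → CONFLICT
10: bank 0 row 14 — prev 14 → HIT
11: bank 0 row 14 — prev 14 → HIT
12: bank 3 row 4 — prev 6 → CONFLICT
13: bank 4 row 13 — prev None → EMPTY
14: bank 0 row 14 — prev 14 → HIT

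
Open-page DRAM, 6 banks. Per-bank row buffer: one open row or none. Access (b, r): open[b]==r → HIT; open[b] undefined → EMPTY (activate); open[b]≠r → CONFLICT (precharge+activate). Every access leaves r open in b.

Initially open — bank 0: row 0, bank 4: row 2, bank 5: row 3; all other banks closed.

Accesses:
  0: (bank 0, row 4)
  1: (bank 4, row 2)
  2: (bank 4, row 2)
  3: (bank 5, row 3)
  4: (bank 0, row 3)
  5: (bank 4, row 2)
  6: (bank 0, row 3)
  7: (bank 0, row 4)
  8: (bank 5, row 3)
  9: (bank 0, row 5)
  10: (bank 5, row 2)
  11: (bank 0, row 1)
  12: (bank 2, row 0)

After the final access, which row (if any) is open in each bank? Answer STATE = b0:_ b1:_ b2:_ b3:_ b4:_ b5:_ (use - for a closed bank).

STATE = b0:1 b1:- b2:0 b3:- b4:2 b5:2

step 0: bank0 0->4 [CONFLICT]
step 1: bank4 2->2 [HIT]
step 2: bank4 2->2 [HIT]
step 3: bank5 3->3 [HIT]
step 4: bank0 4->3 [CONFLICT]
step 5: bank4 2->2 [HIT]
step 6: bank0 3->3 [HIT]
step 7: bank0 3->4 [CONFLICT]
step 8: bank5 3->3 [HIT]
step 9: bank0 4->5 [CONFLICT]
step 10: bank5 3->2 [CONFLICT]
step 11: bank0 5->1 [CONFLICT]
step 12: bank2 None->0 [EMPTY]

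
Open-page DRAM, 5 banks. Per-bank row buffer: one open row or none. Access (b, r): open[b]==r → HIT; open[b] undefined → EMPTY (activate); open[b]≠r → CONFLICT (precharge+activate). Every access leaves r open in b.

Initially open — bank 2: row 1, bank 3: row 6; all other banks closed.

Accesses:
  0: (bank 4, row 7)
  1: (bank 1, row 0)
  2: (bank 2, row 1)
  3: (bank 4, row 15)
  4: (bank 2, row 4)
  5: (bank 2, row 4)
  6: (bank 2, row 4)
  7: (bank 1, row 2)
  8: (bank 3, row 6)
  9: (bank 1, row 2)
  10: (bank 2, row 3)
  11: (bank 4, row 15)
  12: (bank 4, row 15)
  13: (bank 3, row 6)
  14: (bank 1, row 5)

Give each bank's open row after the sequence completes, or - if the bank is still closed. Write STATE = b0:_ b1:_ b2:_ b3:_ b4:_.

0: bank 4 row 7 — prev None → EMPTY
1: bank 1 row 0 — prev None → EMPTY
2: bank 2 row 1 — prev 1 → HIT
3: bank 4 row 15 — prev 7 → CONFLICT
4: bank 2 row 4 — prev 1 → CONFLICT
5: bank 2 row 4 — prev 4 → HIT
6: bank 2 row 4 — prev 4 → HIT
7: bank 1 row 2 — prev 0 → CONFLICT
8: bank 3 row 6 — prev 6 → HIT
9: bank 1 row 2 — prev 2 → HIT
10: bank 2 row 3 — prev 4 → CONFLICT
11: bank 4 row 15 — prev 15 → HIT
12: bank 4 row 15 — prev 15 → HIT
13: bank 3 row 6 — prev 6 → HIT
14: bank 1 row 5 — prev 2 → CONFLICT

STATE = b0:- b1:5 b2:3 b3:6 b4:15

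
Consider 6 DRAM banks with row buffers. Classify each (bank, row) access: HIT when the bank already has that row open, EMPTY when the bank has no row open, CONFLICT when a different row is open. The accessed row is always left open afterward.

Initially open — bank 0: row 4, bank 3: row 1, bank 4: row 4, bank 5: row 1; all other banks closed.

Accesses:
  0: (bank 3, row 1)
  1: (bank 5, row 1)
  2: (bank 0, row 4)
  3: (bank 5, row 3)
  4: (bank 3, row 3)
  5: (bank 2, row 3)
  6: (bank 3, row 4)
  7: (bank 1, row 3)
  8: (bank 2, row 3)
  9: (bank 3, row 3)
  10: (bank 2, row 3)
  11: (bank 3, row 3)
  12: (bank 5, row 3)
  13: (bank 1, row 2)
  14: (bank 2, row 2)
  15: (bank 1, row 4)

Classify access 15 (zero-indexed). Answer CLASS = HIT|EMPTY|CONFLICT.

0: bank 3 row 1 — prev 1 → HIT
1: bank 5 row 1 — prev 1 → HIT
2: bank 0 row 4 — prev 4 → HIT
3: bank 5 row 3 — prev 1 → CONFLICT
4: bank 3 row 3 — prev 1 → CONFLICT
5: bank 2 row 3 — prev None → EMPTY
6: bank 3 row 4 — prev 3 → CONFLICT
7: bank 1 row 3 — prev None → EMPTY
8: bank 2 row 3 — prev 3 → HIT
9: bank 3 row 3 — prev 4 → CONFLICT
10: bank 2 row 3 — prev 3 → HIT
11: bank 3 row 3 — prev 3 → HIT
12: bank 5 row 3 — prev 3 → HIT
13: bank 1 row 2 — prev 3 → CONFLICT
14: bank 2 row 2 — prev 3 → CONFLICT
15: bank 1 row 4 — prev 2 → CONFLICT

CLASS = CONFLICT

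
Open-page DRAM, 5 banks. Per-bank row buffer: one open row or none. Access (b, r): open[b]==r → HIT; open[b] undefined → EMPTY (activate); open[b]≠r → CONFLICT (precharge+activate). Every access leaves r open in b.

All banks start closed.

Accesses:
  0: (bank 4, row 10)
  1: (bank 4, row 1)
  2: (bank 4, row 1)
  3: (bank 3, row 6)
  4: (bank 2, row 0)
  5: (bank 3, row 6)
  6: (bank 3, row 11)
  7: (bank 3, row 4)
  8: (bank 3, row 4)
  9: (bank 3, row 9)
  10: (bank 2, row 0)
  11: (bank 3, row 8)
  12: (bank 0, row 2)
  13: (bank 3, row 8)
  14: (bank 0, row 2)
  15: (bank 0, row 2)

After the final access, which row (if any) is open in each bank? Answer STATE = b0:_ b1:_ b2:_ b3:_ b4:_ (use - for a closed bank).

STATE = b0:2 b1:- b2:0 b3:8 b4:1

#0 (4,10) E
#1 (4,1) C  (was 10)
#2 (4,1) H  (was 1)
#3 (3,6) E
#4 (2,0) E
#5 (3,6) H  (was 6)
#6 (3,11) C  (was 6)
#7 (3,4) C  (was 11)
#8 (3,4) H  (was 4)
#9 (3,9) C  (was 4)
#10 (2,0) H  (was 0)
#11 (3,8) C  (was 9)
#12 (0,2) E
#13 (3,8) H  (was 8)
#14 (0,2) H  (was 2)
#15 (0,2) H  (was 2)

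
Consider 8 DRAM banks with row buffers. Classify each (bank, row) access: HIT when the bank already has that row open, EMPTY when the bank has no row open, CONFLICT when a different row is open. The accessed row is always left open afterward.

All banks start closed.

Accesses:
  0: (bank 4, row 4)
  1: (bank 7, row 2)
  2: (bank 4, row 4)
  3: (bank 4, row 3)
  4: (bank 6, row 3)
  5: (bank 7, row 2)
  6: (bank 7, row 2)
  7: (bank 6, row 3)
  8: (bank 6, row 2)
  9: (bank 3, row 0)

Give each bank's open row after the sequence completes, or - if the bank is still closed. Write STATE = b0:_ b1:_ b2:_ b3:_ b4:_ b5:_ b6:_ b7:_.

0: bank 4 row 4 — prev None → EMPTY
1: bank 7 row 2 — prev None → EMPTY
2: bank 4 row 4 — prev 4 → HIT
3: bank 4 row 3 — prev 4 → CONFLICT
4: bank 6 row 3 — prev None → EMPTY
5: bank 7 row 2 — prev 2 → HIT
6: bank 7 row 2 — prev 2 → HIT
7: bank 6 row 3 — prev 3 → HIT
8: bank 6 row 2 — prev 3 → CONFLICT
9: bank 3 row 0 — prev None → EMPTY

STATE = b0:- b1:- b2:- b3:0 b4:3 b5:- b6:2 b7:2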